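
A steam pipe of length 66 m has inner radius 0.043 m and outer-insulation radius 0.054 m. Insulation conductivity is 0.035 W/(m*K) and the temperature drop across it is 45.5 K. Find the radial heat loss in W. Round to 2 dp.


Q = 2*pi*0.035*66*45.5/ln(0.054/0.043) = 2899.21 W

2899.21 W


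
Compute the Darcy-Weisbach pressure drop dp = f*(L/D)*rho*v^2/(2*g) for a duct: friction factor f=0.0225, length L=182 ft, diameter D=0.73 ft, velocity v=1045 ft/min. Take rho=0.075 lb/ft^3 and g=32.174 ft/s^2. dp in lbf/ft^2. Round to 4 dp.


v_fps = 1045/60 = 17.4167 ft/s
dp = 0.0225*(182/0.73)*0.075*17.4167^2/(2*32.174) = 1.9833 lbf/ft^2

1.9833 lbf/ft^2


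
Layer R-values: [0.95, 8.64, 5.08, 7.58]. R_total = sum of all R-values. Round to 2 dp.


R_total = 0.95 + 8.64 + 5.08 + 7.58 = 22.25

22.25


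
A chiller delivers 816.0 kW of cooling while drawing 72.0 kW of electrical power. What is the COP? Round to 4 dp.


COP = 816.0 / 72.0 = 11.3333

11.3333


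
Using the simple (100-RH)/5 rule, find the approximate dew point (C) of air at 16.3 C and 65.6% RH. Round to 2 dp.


Td = 16.3 - (100-65.6)/5 = 9.42 C

9.42 C


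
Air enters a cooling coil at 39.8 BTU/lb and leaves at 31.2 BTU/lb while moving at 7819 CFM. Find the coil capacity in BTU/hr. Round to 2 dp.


Q = 4.5 * 7819 * (39.8 - 31.2) = 302595.30 BTU/hr

302595.30 BTU/hr


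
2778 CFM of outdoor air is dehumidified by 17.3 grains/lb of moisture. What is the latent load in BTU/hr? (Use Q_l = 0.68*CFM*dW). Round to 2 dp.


Q = 0.68 * 2778 * 17.3 = 32680.39 BTU/hr

32680.39 BTU/hr


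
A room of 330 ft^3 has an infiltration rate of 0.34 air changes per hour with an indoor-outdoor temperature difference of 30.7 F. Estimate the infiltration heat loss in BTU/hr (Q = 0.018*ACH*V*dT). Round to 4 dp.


Q = 0.018 * 0.34 * 330 * 30.7 = 62.0017 BTU/hr

62.0017 BTU/hr


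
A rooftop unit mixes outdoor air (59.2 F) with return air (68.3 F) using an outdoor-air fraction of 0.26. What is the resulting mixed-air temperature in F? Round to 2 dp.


T_mix = 0.26*59.2 + 0.74*68.3 = 65.93 F

65.93 F


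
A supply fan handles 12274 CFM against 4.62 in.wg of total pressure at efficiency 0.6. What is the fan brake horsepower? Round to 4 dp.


BHP = 12274 * 4.62 / (6356 * 0.6) = 14.8694 hp

14.8694 hp


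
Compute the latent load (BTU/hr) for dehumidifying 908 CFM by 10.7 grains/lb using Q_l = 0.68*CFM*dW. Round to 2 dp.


Q = 0.68 * 908 * 10.7 = 6606.61 BTU/hr

6606.61 BTU/hr


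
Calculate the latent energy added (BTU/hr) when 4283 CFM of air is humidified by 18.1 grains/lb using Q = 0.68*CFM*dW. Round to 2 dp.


Q = 0.68 * 4283 * 18.1 = 52715.16 BTU/hr

52715.16 BTU/hr


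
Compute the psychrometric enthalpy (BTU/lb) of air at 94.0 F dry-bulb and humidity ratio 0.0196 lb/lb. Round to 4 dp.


h = 0.24*94.0 + 0.0196*(1061+0.444*94.0) = 44.1736 BTU/lb

44.1736 BTU/lb


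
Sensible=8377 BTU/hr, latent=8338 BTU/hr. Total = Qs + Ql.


Qt = 8377 + 8338 = 16715 BTU/hr

16715 BTU/hr


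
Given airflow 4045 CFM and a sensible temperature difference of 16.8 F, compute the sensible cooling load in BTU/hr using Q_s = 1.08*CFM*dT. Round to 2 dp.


Q = 1.08 * 4045 * 16.8 = 73392.48 BTU/hr

73392.48 BTU/hr


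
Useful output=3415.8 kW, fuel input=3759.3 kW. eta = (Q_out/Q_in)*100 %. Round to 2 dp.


eta = (3415.8/3759.3)*100 = 90.86 %

90.86 %


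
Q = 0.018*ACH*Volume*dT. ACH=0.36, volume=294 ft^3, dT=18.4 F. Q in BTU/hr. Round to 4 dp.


Q = 0.018 * 0.36 * 294 * 18.4 = 35.0542 BTU/hr

35.0542 BTU/hr


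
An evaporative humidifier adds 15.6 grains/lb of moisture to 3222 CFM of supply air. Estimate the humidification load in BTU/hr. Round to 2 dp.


Q = 0.68 * 3222 * 15.6 = 34178.98 BTU/hr

34178.98 BTU/hr


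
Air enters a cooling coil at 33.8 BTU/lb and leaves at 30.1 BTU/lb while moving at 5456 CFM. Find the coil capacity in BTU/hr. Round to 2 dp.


Q = 4.5 * 5456 * (33.8 - 30.1) = 90842.40 BTU/hr

90842.40 BTU/hr


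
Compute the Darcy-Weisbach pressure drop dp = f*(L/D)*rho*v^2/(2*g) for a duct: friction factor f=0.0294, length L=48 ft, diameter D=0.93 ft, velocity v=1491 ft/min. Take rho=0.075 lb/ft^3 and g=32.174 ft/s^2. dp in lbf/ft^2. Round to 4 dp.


v_fps = 1491/60 = 24.85 ft/s
dp = 0.0294*(48/0.93)*0.075*24.85^2/(2*32.174) = 1.0922 lbf/ft^2

1.0922 lbf/ft^2


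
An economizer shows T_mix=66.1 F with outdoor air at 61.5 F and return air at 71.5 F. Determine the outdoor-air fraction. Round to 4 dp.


frac = (66.1 - 71.5) / (61.5 - 71.5) = 0.5400

0.5400


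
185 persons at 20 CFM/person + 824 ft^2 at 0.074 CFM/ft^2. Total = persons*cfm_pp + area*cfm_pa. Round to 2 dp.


Total = 185*20 + 824*0.074 = 3760.98 CFM

3760.98 CFM


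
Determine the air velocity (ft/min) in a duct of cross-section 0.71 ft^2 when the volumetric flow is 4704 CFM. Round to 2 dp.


V = 4704 / 0.71 = 6625.35 ft/min

6625.35 ft/min


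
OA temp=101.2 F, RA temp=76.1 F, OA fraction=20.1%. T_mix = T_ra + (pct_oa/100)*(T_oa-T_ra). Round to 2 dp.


T_mix = 76.1 + (20.1/100)*(101.2-76.1) = 81.15 F

81.15 F


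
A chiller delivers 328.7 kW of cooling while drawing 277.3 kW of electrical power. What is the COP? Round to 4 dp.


COP = 328.7 / 277.3 = 1.1854

1.1854


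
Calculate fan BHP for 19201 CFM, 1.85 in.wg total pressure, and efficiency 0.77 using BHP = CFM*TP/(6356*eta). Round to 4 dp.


BHP = 19201 * 1.85 / (6356 * 0.77) = 7.2581 hp

7.2581 hp


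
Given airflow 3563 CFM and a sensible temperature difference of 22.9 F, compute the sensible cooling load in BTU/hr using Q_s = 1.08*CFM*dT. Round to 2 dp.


Q = 1.08 * 3563 * 22.9 = 88120.12 BTU/hr

88120.12 BTU/hr


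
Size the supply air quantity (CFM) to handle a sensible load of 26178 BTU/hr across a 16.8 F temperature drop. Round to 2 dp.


CFM = 26178 / (1.08 * 16.8) = 1442.79

1442.79 CFM


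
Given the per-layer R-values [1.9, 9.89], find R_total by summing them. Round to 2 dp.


R_total = 1.9 + 9.89 = 11.79

11.79


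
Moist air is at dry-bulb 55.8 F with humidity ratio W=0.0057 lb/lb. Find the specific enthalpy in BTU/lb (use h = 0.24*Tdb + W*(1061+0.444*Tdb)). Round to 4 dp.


h = 0.24*55.8 + 0.0057*(1061+0.444*55.8) = 19.5809 BTU/lb

19.5809 BTU/lb


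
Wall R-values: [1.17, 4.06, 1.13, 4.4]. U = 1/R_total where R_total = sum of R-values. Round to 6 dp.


R_total = 1.17 + 4.06 + 1.13 + 4.4 = 10.76
U = 1/10.76 = 0.092937

0.092937


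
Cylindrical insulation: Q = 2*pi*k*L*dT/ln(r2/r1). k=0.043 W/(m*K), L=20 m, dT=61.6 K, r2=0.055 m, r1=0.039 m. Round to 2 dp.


Q = 2*pi*0.043*20*61.6/ln(0.055/0.039) = 968.25 W

968.25 W


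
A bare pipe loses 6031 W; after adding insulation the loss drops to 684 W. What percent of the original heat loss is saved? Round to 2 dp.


Savings = ((6031-684)/6031)*100 = 88.66 %

88.66 %


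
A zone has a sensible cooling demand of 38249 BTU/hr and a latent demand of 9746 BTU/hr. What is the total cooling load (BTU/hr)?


Qt = 38249 + 9746 = 47995 BTU/hr

47995 BTU/hr


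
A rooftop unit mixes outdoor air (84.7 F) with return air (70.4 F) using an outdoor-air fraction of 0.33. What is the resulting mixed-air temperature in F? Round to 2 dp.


T_mix = 0.33*84.7 + 0.67*70.4 = 75.12 F

75.12 F


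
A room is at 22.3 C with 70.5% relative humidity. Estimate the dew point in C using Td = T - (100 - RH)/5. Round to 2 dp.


Td = 22.3 - (100-70.5)/5 = 16.40 C

16.40 C


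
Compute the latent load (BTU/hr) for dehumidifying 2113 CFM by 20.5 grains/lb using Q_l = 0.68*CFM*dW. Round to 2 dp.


Q = 0.68 * 2113 * 20.5 = 29455.22 BTU/hr

29455.22 BTU/hr


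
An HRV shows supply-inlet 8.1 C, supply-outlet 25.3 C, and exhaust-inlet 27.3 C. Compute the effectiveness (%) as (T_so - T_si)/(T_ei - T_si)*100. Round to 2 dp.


eff = (25.3-8.1)/(27.3-8.1)*100 = 89.58 %

89.58 %


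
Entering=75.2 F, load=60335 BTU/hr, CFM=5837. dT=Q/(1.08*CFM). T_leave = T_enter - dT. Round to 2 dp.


dT = 60335/(1.08*5837) = 9.5710
T_leave = 75.2 - 9.5710 = 65.63 F

65.63 F


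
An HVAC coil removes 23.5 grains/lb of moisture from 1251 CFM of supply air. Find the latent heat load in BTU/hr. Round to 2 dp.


Q = 0.68 * 1251 * 23.5 = 19990.98 BTU/hr

19990.98 BTU/hr


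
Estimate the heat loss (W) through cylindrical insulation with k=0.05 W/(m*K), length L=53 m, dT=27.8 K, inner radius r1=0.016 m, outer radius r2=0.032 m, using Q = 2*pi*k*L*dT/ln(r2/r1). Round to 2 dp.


Q = 2*pi*0.05*53*27.8/ln(0.032/0.016) = 667.80 W

667.80 W


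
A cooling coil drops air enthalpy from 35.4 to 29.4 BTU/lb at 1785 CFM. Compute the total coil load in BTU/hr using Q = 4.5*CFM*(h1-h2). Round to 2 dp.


Q = 4.5 * 1785 * (35.4 - 29.4) = 48195.00 BTU/hr

48195.00 BTU/hr


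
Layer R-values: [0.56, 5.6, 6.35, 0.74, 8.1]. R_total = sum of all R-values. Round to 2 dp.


R_total = 0.56 + 5.6 + 6.35 + 0.74 + 8.1 = 21.35

21.35


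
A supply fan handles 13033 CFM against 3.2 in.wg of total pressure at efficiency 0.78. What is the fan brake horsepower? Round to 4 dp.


BHP = 13033 * 3.2 / (6356 * 0.78) = 8.4123 hp

8.4123 hp


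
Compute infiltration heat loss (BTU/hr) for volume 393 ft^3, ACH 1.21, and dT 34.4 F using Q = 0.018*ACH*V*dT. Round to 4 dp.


Q = 0.018 * 1.21 * 393 * 34.4 = 294.4482 BTU/hr

294.4482 BTU/hr


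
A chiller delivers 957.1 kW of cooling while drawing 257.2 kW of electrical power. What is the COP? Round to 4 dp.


COP = 957.1 / 257.2 = 3.7212

3.7212


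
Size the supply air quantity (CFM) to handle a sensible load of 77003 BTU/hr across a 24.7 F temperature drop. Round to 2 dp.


CFM = 77003 / (1.08 * 24.7) = 2886.60

2886.60 CFM


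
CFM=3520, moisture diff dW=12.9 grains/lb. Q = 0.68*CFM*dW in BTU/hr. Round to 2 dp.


Q = 0.68 * 3520 * 12.9 = 30877.44 BTU/hr

30877.44 BTU/hr


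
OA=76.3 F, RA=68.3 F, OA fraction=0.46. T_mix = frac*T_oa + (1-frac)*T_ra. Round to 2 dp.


T_mix = 0.46*76.3 + 0.54*68.3 = 71.98 F

71.98 F


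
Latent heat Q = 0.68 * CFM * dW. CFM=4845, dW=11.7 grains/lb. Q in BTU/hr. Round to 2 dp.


Q = 0.68 * 4845 * 11.7 = 38546.82 BTU/hr

38546.82 BTU/hr


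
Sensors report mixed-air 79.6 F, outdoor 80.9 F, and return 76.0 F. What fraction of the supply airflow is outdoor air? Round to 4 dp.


frac = (79.6 - 76.0) / (80.9 - 76.0) = 0.7347

0.7347


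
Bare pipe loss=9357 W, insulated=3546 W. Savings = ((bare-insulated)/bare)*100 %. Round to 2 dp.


Savings = ((9357-3546)/9357)*100 = 62.10 %

62.10 %


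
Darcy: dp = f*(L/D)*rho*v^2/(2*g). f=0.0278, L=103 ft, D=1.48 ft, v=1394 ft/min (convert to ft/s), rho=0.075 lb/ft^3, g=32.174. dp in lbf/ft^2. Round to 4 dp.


v_fps = 1394/60 = 23.2333 ft/s
dp = 0.0278*(103/1.48)*0.075*23.2333^2/(2*32.174) = 1.2172 lbf/ft^2

1.2172 lbf/ft^2


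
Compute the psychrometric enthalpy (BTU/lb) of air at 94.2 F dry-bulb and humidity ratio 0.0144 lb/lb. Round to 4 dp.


h = 0.24*94.2 + 0.0144*(1061+0.444*94.2) = 38.4887 BTU/lb

38.4887 BTU/lb


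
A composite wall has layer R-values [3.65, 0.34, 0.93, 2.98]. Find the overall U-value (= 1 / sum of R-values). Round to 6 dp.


R_total = 3.65 + 0.34 + 0.93 + 2.98 = 7.90
U = 1/7.90 = 0.126582

0.126582


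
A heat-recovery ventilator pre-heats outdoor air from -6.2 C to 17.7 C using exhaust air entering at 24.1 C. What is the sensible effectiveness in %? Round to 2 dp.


eff = (17.7-(-6.2))/(24.1-(-6.2))*100 = 78.88 %

78.88 %


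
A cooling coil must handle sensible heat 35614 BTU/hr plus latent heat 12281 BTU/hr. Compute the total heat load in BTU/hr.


Qt = 35614 + 12281 = 47895 BTU/hr

47895 BTU/hr


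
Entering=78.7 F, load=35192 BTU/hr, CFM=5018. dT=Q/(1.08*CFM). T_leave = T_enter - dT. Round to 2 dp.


dT = 35192/(1.08*5018) = 6.4937
T_leave = 78.7 - 6.4937 = 72.21 F

72.21 F


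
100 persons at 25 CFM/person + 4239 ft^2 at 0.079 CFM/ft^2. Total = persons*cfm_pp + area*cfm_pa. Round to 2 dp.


Total = 100*25 + 4239*0.079 = 2834.88 CFM

2834.88 CFM


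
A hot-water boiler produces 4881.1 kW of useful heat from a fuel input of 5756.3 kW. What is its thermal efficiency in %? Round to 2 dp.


eta = (4881.1/5756.3)*100 = 84.80 %

84.80 %


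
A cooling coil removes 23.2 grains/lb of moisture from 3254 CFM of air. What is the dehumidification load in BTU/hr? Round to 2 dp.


Q = 0.68 * 3254 * 23.2 = 51335.10 BTU/hr

51335.10 BTU/hr


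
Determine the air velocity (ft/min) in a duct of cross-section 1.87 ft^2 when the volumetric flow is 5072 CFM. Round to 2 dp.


V = 5072 / 1.87 = 2712.30 ft/min

2712.30 ft/min


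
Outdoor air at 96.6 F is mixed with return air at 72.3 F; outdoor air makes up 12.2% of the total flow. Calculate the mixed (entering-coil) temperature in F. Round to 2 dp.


T_mix = 72.3 + (12.2/100)*(96.6-72.3) = 75.26 F

75.26 F


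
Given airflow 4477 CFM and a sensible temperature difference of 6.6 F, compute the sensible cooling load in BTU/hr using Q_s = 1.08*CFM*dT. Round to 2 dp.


Q = 1.08 * 4477 * 6.6 = 31912.06 BTU/hr

31912.06 BTU/hr


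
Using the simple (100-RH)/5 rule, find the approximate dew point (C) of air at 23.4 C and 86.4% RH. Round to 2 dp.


Td = 23.4 - (100-86.4)/5 = 20.68 C

20.68 C


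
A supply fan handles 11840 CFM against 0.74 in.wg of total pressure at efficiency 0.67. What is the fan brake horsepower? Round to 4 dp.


BHP = 11840 * 0.74 / (6356 * 0.67) = 2.0574 hp

2.0574 hp


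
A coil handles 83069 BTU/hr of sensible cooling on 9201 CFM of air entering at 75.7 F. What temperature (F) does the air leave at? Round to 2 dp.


dT = 83069/(1.08*9201) = 8.3595
T_leave = 75.7 - 8.3595 = 67.34 F

67.34 F


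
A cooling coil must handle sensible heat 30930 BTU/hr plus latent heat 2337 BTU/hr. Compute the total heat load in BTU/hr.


Qt = 30930 + 2337 = 33267 BTU/hr

33267 BTU/hr


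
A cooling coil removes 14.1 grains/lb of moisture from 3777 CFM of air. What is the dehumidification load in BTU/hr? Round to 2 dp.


Q = 0.68 * 3777 * 14.1 = 36213.88 BTU/hr

36213.88 BTU/hr


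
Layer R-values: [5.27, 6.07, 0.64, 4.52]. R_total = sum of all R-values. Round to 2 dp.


R_total = 5.27 + 6.07 + 0.64 + 4.52 = 16.50

16.50


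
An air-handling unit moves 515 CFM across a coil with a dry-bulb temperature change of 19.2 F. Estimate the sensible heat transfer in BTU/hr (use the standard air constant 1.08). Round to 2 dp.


Q = 1.08 * 515 * 19.2 = 10679.04 BTU/hr

10679.04 BTU/hr


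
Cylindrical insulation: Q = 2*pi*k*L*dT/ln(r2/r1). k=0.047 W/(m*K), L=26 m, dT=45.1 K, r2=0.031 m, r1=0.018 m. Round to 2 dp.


Q = 2*pi*0.047*26*45.1/ln(0.031/0.018) = 636.99 W

636.99 W


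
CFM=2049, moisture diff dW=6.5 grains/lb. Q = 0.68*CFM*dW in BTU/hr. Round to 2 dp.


Q = 0.68 * 2049 * 6.5 = 9056.58 BTU/hr

9056.58 BTU/hr


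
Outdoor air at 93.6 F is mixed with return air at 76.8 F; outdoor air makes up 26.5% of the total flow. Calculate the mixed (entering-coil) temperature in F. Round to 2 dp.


T_mix = 76.8 + (26.5/100)*(93.6-76.8) = 81.25 F

81.25 F


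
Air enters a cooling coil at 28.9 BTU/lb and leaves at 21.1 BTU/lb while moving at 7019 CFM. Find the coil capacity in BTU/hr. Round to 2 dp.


Q = 4.5 * 7019 * (28.9 - 21.1) = 246366.90 BTU/hr

246366.90 BTU/hr


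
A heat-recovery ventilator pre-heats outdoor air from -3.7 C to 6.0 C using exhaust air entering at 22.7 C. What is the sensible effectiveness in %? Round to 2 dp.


eff = (6.0-(-3.7))/(22.7-(-3.7))*100 = 36.74 %

36.74 %


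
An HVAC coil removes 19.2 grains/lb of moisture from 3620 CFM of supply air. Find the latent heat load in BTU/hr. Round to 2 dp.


Q = 0.68 * 3620 * 19.2 = 47262.72 BTU/hr

47262.72 BTU/hr


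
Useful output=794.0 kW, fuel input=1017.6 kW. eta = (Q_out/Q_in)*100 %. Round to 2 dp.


eta = (794.0/1017.6)*100 = 78.03 %

78.03 %


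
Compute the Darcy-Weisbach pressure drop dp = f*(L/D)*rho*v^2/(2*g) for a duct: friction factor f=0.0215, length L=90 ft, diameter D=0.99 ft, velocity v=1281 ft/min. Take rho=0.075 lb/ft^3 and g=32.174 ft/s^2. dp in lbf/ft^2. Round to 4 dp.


v_fps = 1281/60 = 21.35 ft/s
dp = 0.0215*(90/0.99)*0.075*21.35^2/(2*32.174) = 1.0384 lbf/ft^2

1.0384 lbf/ft^2


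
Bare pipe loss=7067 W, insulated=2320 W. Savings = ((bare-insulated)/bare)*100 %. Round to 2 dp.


Savings = ((7067-2320)/7067)*100 = 67.17 %

67.17 %


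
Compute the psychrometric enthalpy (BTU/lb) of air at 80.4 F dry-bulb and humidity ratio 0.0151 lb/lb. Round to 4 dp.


h = 0.24*80.4 + 0.0151*(1061+0.444*80.4) = 35.8561 BTU/lb

35.8561 BTU/lb


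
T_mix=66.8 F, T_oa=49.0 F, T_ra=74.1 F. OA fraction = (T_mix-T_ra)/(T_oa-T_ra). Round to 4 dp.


frac = (66.8 - 74.1) / (49.0 - 74.1) = 0.2908

0.2908


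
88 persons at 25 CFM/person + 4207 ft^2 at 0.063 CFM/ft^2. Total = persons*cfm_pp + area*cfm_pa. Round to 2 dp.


Total = 88*25 + 4207*0.063 = 2465.04 CFM

2465.04 CFM


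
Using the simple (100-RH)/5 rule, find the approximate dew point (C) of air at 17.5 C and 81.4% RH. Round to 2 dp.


Td = 17.5 - (100-81.4)/5 = 13.78 C

13.78 C


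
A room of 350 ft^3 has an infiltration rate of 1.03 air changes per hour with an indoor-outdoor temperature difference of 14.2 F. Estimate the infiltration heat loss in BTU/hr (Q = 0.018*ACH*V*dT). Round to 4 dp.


Q = 0.018 * 1.03 * 350 * 14.2 = 92.1438 BTU/hr

92.1438 BTU/hr


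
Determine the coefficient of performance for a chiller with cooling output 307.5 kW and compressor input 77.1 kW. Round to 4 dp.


COP = 307.5 / 77.1 = 3.9883

3.9883


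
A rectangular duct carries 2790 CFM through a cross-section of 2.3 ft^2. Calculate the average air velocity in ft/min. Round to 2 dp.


V = 2790 / 2.3 = 1213.04 ft/min

1213.04 ft/min


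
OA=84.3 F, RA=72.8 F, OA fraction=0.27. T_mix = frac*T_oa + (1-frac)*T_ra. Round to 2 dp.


T_mix = 0.27*84.3 + 0.73*72.8 = 75.91 F

75.91 F


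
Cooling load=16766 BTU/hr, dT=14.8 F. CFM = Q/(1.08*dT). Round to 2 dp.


CFM = 16766 / (1.08 * 14.8) = 1048.92

1048.92 CFM


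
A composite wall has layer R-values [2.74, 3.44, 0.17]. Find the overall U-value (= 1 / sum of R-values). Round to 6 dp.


R_total = 2.74 + 3.44 + 0.17 = 6.35
U = 1/6.35 = 0.157480

0.157480


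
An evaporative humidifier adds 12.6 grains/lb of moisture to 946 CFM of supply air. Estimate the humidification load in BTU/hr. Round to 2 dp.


Q = 0.68 * 946 * 12.6 = 8105.33 BTU/hr

8105.33 BTU/hr


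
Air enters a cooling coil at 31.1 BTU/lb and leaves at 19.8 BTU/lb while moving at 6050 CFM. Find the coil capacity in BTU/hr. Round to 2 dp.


Q = 4.5 * 6050 * (31.1 - 19.8) = 307642.50 BTU/hr

307642.50 BTU/hr


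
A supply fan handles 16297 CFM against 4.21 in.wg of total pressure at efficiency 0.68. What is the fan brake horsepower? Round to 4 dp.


BHP = 16297 * 4.21 / (6356 * 0.68) = 15.8744 hp

15.8744 hp


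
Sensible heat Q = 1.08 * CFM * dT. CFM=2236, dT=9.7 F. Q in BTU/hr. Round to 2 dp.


Q = 1.08 * 2236 * 9.7 = 23424.34 BTU/hr

23424.34 BTU/hr


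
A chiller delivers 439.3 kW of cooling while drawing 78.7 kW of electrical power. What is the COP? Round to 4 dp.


COP = 439.3 / 78.7 = 5.5820

5.5820


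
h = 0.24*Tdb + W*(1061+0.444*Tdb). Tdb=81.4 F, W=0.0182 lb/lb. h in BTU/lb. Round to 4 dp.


h = 0.24*81.4 + 0.0182*(1061+0.444*81.4) = 39.5040 BTU/lb

39.5040 BTU/lb


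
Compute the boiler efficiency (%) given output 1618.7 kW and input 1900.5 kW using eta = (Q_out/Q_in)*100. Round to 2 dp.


eta = (1618.7/1900.5)*100 = 85.17 %

85.17 %


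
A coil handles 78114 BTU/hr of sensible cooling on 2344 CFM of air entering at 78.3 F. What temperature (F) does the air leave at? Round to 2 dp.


dT = 78114/(1.08*2344) = 30.8566
T_leave = 78.3 - 30.8566 = 47.44 F

47.44 F


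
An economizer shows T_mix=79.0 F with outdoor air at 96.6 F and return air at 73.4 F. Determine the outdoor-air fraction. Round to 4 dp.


frac = (79.0 - 73.4) / (96.6 - 73.4) = 0.2414

0.2414


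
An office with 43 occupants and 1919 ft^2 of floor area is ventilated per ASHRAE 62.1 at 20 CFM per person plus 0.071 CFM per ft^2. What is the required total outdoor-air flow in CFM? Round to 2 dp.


Total = 43*20 + 1919*0.071 = 996.25 CFM

996.25 CFM


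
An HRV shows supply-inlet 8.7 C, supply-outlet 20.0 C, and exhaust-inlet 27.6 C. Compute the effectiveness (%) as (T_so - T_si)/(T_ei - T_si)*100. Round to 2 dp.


eff = (20.0-8.7)/(27.6-8.7)*100 = 59.79 %

59.79 %


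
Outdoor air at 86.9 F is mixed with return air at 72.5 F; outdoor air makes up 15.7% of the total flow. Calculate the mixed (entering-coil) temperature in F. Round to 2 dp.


T_mix = 72.5 + (15.7/100)*(86.9-72.5) = 74.76 F

74.76 F


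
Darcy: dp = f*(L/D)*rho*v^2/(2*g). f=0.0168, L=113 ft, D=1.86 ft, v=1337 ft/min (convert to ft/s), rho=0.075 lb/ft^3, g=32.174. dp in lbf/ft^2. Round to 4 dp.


v_fps = 1337/60 = 22.2833 ft/s
dp = 0.0168*(113/1.86)*0.075*22.2833^2/(2*32.174) = 0.5907 lbf/ft^2

0.5907 lbf/ft^2


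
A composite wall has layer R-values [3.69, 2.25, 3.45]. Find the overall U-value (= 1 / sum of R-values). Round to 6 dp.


R_total = 3.69 + 2.25 + 3.45 = 9.39
U = 1/9.39 = 0.106496

0.106496


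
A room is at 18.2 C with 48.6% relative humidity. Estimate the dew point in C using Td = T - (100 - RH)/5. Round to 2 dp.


Td = 18.2 - (100-48.6)/5 = 7.92 C

7.92 C


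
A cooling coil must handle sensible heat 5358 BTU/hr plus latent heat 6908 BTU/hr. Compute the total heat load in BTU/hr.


Qt = 5358 + 6908 = 12266 BTU/hr

12266 BTU/hr


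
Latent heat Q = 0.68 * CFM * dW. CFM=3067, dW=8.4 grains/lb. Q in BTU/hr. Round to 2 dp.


Q = 0.68 * 3067 * 8.4 = 17518.70 BTU/hr

17518.70 BTU/hr


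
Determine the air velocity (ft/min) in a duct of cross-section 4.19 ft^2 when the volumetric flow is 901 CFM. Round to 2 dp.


V = 901 / 4.19 = 215.04 ft/min

215.04 ft/min


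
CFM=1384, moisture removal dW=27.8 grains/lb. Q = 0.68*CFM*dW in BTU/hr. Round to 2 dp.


Q = 0.68 * 1384 * 27.8 = 26163.14 BTU/hr

26163.14 BTU/hr


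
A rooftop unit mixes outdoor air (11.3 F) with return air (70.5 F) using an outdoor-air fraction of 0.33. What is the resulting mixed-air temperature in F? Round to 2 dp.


T_mix = 0.33*11.3 + 0.67*70.5 = 50.96 F

50.96 F


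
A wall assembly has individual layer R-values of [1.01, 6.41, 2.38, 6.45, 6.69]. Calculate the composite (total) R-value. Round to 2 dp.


R_total = 1.01 + 6.41 + 2.38 + 6.45 + 6.69 = 22.94

22.94


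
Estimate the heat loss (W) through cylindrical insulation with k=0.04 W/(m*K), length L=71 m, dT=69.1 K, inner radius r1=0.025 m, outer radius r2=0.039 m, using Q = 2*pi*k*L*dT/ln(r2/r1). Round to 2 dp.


Q = 2*pi*0.04*71*69.1/ln(0.039/0.025) = 2772.83 W

2772.83 W


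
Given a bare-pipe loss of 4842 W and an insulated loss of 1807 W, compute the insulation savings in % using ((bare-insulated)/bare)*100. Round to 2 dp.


Savings = ((4842-1807)/4842)*100 = 62.68 %

62.68 %


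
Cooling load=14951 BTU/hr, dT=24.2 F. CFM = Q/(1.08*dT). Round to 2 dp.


CFM = 14951 / (1.08 * 24.2) = 572.05

572.05 CFM


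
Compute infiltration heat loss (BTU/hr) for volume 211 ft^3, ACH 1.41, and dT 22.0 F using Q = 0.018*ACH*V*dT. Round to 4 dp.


Q = 0.018 * 1.41 * 211 * 22.0 = 117.8140 BTU/hr

117.8140 BTU/hr


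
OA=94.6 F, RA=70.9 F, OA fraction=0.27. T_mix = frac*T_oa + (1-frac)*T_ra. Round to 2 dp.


T_mix = 0.27*94.6 + 0.73*70.9 = 77.30 F

77.30 F


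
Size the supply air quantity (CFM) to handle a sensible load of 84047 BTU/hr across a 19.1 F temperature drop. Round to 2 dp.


CFM = 84047 / (1.08 * 19.1) = 4074.41

4074.41 CFM


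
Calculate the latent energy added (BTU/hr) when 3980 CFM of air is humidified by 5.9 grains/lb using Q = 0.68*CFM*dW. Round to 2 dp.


Q = 0.68 * 3980 * 5.9 = 15967.76 BTU/hr

15967.76 BTU/hr


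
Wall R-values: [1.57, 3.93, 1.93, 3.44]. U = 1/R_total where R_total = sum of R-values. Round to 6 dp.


R_total = 1.57 + 3.93 + 1.93 + 3.44 = 10.87
U = 1/10.87 = 0.091996

0.091996


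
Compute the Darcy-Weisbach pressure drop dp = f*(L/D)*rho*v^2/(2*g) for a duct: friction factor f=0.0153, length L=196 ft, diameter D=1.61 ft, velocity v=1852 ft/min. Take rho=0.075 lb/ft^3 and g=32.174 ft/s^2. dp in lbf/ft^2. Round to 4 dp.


v_fps = 1852/60 = 30.8667 ft/s
dp = 0.0153*(196/1.61)*0.075*30.8667^2/(2*32.174) = 2.0684 lbf/ft^2

2.0684 lbf/ft^2


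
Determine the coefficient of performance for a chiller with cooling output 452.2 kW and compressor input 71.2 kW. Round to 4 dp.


COP = 452.2 / 71.2 = 6.3511

6.3511


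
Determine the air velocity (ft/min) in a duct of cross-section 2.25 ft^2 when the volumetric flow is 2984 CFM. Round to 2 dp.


V = 2984 / 2.25 = 1326.22 ft/min

1326.22 ft/min


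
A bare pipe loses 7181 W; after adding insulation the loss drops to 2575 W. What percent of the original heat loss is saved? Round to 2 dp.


Savings = ((7181-2575)/7181)*100 = 64.14 %

64.14 %


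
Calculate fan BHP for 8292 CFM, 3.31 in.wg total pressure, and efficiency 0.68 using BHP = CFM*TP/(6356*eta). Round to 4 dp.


BHP = 8292 * 3.31 / (6356 * 0.68) = 6.3503 hp

6.3503 hp


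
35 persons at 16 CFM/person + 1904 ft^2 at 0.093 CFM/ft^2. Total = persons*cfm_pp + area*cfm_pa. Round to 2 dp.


Total = 35*16 + 1904*0.093 = 737.07 CFM

737.07 CFM


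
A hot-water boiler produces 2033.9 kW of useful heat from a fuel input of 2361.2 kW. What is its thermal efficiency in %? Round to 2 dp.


eta = (2033.9/2361.2)*100 = 86.14 %

86.14 %


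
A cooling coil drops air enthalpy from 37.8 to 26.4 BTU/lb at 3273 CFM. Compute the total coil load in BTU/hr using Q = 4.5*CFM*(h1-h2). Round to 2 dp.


Q = 4.5 * 3273 * (37.8 - 26.4) = 167904.90 BTU/hr

167904.90 BTU/hr


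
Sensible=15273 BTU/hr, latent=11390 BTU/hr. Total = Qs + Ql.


Qt = 15273 + 11390 = 26663 BTU/hr

26663 BTU/hr


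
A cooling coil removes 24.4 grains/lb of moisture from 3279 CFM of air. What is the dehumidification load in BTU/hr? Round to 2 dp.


Q = 0.68 * 3279 * 24.4 = 54405.17 BTU/hr

54405.17 BTU/hr


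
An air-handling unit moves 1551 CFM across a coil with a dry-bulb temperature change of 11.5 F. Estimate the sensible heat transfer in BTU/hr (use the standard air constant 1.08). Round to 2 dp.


Q = 1.08 * 1551 * 11.5 = 19263.42 BTU/hr

19263.42 BTU/hr


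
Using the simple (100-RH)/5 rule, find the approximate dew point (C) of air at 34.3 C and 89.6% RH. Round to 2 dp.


Td = 34.3 - (100-89.6)/5 = 32.22 C

32.22 C


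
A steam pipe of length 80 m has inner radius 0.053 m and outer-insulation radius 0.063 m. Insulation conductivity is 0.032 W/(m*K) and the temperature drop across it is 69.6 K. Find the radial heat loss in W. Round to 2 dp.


Q = 2*pi*0.032*80*69.6/ln(0.063/0.053) = 6477.06 W

6477.06 W


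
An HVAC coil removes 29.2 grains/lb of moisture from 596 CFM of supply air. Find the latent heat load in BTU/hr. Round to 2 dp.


Q = 0.68 * 596 * 29.2 = 11834.18 BTU/hr

11834.18 BTU/hr


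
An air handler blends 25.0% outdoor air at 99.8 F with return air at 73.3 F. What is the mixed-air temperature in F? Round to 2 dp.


T_mix = 73.3 + (25.0/100)*(99.8-73.3) = 79.93 F

79.93 F


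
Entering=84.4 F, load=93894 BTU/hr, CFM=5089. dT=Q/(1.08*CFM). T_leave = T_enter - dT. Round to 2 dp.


dT = 93894/(1.08*5089) = 17.0837
T_leave = 84.4 - 17.0837 = 67.32 F

67.32 F


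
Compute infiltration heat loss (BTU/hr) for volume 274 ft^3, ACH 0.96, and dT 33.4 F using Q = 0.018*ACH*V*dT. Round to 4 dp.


Q = 0.018 * 0.96 * 274 * 33.4 = 158.1396 BTU/hr

158.1396 BTU/hr


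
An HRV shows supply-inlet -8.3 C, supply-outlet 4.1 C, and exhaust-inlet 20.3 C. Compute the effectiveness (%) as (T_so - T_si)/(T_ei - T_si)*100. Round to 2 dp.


eff = (4.1-(-8.3))/(20.3-(-8.3))*100 = 43.36 %

43.36 %


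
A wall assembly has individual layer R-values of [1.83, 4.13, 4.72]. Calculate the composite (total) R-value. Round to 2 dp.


R_total = 1.83 + 4.13 + 4.72 = 10.68

10.68


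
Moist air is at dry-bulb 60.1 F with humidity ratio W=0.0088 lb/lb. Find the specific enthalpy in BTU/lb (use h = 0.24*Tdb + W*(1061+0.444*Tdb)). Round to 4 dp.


h = 0.24*60.1 + 0.0088*(1061+0.444*60.1) = 23.9956 BTU/lb

23.9956 BTU/lb


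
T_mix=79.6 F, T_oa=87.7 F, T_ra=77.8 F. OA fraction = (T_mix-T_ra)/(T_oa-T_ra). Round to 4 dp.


frac = (79.6 - 77.8) / (87.7 - 77.8) = 0.1818

0.1818


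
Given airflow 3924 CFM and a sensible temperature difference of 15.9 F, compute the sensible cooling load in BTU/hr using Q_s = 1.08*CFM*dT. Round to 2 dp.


Q = 1.08 * 3924 * 15.9 = 67382.93 BTU/hr

67382.93 BTU/hr


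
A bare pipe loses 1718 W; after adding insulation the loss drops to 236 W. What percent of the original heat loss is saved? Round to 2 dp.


Savings = ((1718-236)/1718)*100 = 86.26 %

86.26 %


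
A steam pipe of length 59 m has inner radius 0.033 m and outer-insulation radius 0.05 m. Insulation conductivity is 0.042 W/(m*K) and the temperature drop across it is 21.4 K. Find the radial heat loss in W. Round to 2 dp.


Q = 2*pi*0.042*59*21.4/ln(0.05/0.033) = 801.88 W

801.88 W


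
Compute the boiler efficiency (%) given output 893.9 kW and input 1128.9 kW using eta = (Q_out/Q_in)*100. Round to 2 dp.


eta = (893.9/1128.9)*100 = 79.18 %

79.18 %


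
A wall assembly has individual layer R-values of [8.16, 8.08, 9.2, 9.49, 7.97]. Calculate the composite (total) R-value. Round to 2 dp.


R_total = 8.16 + 8.08 + 9.2 + 9.49 + 7.97 = 42.90

42.90


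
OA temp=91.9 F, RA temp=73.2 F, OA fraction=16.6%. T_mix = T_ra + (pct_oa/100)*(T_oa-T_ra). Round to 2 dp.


T_mix = 73.2 + (16.6/100)*(91.9-73.2) = 76.30 F

76.30 F


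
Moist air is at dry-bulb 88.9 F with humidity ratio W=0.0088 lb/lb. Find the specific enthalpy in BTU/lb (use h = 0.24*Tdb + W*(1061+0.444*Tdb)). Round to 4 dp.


h = 0.24*88.9 + 0.0088*(1061+0.444*88.9) = 31.0202 BTU/lb

31.0202 BTU/lb


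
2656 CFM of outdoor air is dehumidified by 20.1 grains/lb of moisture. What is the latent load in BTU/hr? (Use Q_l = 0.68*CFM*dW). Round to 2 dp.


Q = 0.68 * 2656 * 20.1 = 36302.21 BTU/hr

36302.21 BTU/hr


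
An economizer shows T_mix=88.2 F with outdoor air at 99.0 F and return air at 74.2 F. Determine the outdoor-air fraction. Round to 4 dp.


frac = (88.2 - 74.2) / (99.0 - 74.2) = 0.5645

0.5645


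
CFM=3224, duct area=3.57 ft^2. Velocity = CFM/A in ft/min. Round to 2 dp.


V = 3224 / 3.57 = 903.08 ft/min

903.08 ft/min


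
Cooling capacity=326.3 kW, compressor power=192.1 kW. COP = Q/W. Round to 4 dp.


COP = 326.3 / 192.1 = 1.6986

1.6986


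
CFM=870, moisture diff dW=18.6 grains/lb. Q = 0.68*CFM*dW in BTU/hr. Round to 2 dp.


Q = 0.68 * 870 * 18.6 = 11003.76 BTU/hr

11003.76 BTU/hr


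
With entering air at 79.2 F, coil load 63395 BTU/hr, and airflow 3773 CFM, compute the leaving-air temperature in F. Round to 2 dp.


dT = 63395/(1.08*3773) = 15.5577
T_leave = 79.2 - 15.5577 = 63.64 F

63.64 F


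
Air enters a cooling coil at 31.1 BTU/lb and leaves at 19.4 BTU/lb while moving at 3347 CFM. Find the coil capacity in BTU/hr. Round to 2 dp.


Q = 4.5 * 3347 * (31.1 - 19.4) = 176219.55 BTU/hr

176219.55 BTU/hr


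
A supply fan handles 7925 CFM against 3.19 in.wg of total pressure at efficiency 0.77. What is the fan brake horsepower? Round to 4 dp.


BHP = 7925 * 3.19 / (6356 * 0.77) = 5.1655 hp

5.1655 hp


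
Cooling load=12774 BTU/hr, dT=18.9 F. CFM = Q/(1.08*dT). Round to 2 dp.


CFM = 12774 / (1.08 * 18.9) = 625.81

625.81 CFM


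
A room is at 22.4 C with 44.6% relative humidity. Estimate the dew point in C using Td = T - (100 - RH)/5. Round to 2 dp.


Td = 22.4 - (100-44.6)/5 = 11.32 C

11.32 C


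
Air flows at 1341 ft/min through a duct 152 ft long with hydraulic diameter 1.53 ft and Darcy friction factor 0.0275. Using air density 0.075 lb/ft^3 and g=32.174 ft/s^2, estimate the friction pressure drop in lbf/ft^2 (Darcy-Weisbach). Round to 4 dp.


v_fps = 1341/60 = 22.35 ft/s
dp = 0.0275*(152/1.53)*0.075*22.35^2/(2*32.174) = 1.5906 lbf/ft^2

1.5906 lbf/ft^2


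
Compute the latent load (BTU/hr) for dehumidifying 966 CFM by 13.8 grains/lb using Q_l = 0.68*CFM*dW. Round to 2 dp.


Q = 0.68 * 966 * 13.8 = 9064.94 BTU/hr

9064.94 BTU/hr


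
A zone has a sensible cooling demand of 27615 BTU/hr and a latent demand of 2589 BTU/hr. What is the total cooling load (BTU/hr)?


Qt = 27615 + 2589 = 30204 BTU/hr

30204 BTU/hr


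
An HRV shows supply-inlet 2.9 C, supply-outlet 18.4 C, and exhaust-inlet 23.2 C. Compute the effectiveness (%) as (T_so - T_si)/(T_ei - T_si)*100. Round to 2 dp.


eff = (18.4-2.9)/(23.2-2.9)*100 = 76.35 %

76.35 %


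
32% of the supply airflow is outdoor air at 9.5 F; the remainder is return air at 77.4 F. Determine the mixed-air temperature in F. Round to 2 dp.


T_mix = 0.32*9.5 + 0.68*77.4 = 55.67 F

55.67 F


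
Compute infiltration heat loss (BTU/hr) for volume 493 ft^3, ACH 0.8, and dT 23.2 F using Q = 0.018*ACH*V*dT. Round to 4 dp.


Q = 0.018 * 0.8 * 493 * 23.2 = 164.7014 BTU/hr

164.7014 BTU/hr


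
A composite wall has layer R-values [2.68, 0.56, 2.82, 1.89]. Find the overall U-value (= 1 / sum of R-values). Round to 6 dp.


R_total = 2.68 + 0.56 + 2.82 + 1.89 = 7.95
U = 1/7.95 = 0.125786

0.125786


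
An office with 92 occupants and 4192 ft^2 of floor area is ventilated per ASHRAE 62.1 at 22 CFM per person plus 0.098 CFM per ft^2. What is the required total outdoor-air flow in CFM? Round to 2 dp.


Total = 92*22 + 4192*0.098 = 2434.82 CFM

2434.82 CFM


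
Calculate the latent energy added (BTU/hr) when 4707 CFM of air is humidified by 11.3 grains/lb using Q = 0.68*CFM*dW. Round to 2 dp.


Q = 0.68 * 4707 * 11.3 = 36168.59 BTU/hr

36168.59 BTU/hr


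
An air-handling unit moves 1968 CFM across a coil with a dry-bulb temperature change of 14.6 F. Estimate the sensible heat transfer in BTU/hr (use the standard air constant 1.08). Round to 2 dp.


Q = 1.08 * 1968 * 14.6 = 31031.42 BTU/hr

31031.42 BTU/hr


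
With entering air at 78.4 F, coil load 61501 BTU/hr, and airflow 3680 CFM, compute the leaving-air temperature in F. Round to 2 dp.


dT = 61501/(1.08*3680) = 15.4743
T_leave = 78.4 - 15.4743 = 62.93 F

62.93 F


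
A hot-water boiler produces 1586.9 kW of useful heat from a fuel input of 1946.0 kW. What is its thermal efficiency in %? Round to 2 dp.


eta = (1586.9/1946.0)*100 = 81.55 %

81.55 %


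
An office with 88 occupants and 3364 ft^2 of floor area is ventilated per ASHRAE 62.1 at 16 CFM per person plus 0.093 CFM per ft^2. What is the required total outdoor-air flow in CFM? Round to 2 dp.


Total = 88*16 + 3364*0.093 = 1720.85 CFM

1720.85 CFM


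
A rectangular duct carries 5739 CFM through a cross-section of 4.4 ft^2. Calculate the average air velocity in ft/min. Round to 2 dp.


V = 5739 / 4.4 = 1304.32 ft/min

1304.32 ft/min


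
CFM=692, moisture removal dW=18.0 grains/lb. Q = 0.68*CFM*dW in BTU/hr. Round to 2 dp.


Q = 0.68 * 692 * 18.0 = 8470.08 BTU/hr

8470.08 BTU/hr


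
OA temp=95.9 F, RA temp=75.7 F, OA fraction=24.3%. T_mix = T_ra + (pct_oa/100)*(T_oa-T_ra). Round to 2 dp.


T_mix = 75.7 + (24.3/100)*(95.9-75.7) = 80.61 F

80.61 F


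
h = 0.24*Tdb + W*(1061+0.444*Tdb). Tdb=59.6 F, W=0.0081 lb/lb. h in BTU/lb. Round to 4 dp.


h = 0.24*59.6 + 0.0081*(1061+0.444*59.6) = 23.1124 BTU/lb

23.1124 BTU/lb


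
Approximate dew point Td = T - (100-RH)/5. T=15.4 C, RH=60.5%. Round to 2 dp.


Td = 15.4 - (100-60.5)/5 = 7.50 C

7.50 C


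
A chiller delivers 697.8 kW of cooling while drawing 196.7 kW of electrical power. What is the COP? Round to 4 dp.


COP = 697.8 / 196.7 = 3.5475

3.5475


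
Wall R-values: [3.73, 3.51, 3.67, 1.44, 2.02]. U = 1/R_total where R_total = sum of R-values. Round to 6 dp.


R_total = 3.73 + 3.51 + 3.67 + 1.44 + 2.02 = 14.37
U = 1/14.37 = 0.069589

0.069589


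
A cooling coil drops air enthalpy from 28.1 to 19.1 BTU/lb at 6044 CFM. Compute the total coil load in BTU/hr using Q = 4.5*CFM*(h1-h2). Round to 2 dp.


Q = 4.5 * 6044 * (28.1 - 19.1) = 244782.00 BTU/hr

244782.00 BTU/hr


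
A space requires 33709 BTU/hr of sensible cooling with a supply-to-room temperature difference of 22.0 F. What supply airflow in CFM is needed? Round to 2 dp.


CFM = 33709 / (1.08 * 22.0) = 1418.73

1418.73 CFM


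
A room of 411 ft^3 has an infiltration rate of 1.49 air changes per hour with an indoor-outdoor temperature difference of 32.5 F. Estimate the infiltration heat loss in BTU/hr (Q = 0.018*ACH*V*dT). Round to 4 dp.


Q = 0.018 * 1.49 * 411 * 32.5 = 358.2482 BTU/hr

358.2482 BTU/hr


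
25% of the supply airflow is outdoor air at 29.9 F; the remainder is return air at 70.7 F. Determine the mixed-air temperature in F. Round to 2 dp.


T_mix = 0.25*29.9 + 0.75*70.7 = 60.50 F

60.50 F


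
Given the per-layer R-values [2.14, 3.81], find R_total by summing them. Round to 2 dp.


R_total = 2.14 + 3.81 = 5.95

5.95


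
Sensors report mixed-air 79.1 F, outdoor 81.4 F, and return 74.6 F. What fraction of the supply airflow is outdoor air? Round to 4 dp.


frac = (79.1 - 74.6) / (81.4 - 74.6) = 0.6618

0.6618


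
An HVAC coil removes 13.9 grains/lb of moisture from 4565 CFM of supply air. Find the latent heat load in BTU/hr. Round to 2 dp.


Q = 0.68 * 4565 * 13.9 = 43148.38 BTU/hr

43148.38 BTU/hr


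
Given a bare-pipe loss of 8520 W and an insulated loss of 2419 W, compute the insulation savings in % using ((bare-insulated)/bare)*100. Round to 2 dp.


Savings = ((8520-2419)/8520)*100 = 71.61 %

71.61 %


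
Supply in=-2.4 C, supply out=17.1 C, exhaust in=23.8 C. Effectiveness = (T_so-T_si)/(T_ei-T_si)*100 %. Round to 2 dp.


eff = (17.1-(-2.4))/(23.8-(-2.4))*100 = 74.43 %

74.43 %


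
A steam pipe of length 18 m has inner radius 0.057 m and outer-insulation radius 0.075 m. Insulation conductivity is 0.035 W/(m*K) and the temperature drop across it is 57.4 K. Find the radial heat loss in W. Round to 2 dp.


Q = 2*pi*0.035*18*57.4/ln(0.075/0.057) = 827.92 W

827.92 W


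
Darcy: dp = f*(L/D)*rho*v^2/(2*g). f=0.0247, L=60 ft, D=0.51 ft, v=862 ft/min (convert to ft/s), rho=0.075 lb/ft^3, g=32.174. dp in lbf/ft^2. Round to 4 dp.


v_fps = 862/60 = 14.3667 ft/s
dp = 0.0247*(60/0.51)*0.075*14.3667^2/(2*32.174) = 0.6991 lbf/ft^2

0.6991 lbf/ft^2


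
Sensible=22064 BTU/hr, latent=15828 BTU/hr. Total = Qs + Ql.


Qt = 22064 + 15828 = 37892 BTU/hr

37892 BTU/hr


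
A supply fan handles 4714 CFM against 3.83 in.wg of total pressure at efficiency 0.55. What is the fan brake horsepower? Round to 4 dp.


BHP = 4714 * 3.83 / (6356 * 0.55) = 5.1647 hp

5.1647 hp


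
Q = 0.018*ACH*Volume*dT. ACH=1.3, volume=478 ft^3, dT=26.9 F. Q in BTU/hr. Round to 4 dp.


Q = 0.018 * 1.3 * 478 * 26.9 = 300.8819 BTU/hr

300.8819 BTU/hr


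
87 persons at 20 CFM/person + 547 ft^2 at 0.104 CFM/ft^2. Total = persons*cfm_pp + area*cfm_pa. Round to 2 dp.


Total = 87*20 + 547*0.104 = 1796.89 CFM

1796.89 CFM


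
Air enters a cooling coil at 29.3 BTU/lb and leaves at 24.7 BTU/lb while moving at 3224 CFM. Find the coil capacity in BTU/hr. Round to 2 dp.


Q = 4.5 * 3224 * (29.3 - 24.7) = 66736.80 BTU/hr

66736.80 BTU/hr


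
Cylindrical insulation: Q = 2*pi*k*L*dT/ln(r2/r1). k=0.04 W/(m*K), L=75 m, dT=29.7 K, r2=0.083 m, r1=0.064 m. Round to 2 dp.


Q = 2*pi*0.04*75*29.7/ln(0.083/0.064) = 2153.55 W

2153.55 W
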